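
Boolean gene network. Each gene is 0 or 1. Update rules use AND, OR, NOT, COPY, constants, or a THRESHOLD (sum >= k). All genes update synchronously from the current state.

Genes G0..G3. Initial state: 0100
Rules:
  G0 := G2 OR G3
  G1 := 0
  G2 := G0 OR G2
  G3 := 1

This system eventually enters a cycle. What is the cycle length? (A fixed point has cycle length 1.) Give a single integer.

Answer: 1

Derivation:
Step 0: 0100
Step 1: G0=G2|G3=0|0=0 G1=0(const) G2=G0|G2=0|0=0 G3=1(const) -> 0001
Step 2: G0=G2|G3=0|1=1 G1=0(const) G2=G0|G2=0|0=0 G3=1(const) -> 1001
Step 3: G0=G2|G3=0|1=1 G1=0(const) G2=G0|G2=1|0=1 G3=1(const) -> 1011
Step 4: G0=G2|G3=1|1=1 G1=0(const) G2=G0|G2=1|1=1 G3=1(const) -> 1011
State from step 4 equals state from step 3 -> cycle length 1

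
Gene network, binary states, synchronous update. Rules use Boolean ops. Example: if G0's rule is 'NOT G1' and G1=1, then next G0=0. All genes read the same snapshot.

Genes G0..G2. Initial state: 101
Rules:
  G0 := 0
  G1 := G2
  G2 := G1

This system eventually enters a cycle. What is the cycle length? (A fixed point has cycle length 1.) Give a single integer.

Step 0: 101
Step 1: G0=0(const) G1=G2=1 G2=G1=0 -> 010
Step 2: G0=0(const) G1=G2=0 G2=G1=1 -> 001
Step 3: G0=0(const) G1=G2=1 G2=G1=0 -> 010
State from step 3 equals state from step 1 -> cycle length 2

Answer: 2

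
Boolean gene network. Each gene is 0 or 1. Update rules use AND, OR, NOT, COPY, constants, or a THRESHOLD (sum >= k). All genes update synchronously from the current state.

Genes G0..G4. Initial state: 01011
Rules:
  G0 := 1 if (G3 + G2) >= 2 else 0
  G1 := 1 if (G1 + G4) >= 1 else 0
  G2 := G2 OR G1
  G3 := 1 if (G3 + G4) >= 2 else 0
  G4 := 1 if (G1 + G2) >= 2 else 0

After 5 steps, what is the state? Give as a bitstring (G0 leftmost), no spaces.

Step 1: G0=(1+0>=2)=0 G1=(1+1>=1)=1 G2=G2|G1=0|1=1 G3=(1+1>=2)=1 G4=(1+0>=2)=0 -> 01110
Step 2: G0=(1+1>=2)=1 G1=(1+0>=1)=1 G2=G2|G1=1|1=1 G3=(1+0>=2)=0 G4=(1+1>=2)=1 -> 11101
Step 3: G0=(0+1>=2)=0 G1=(1+1>=1)=1 G2=G2|G1=1|1=1 G3=(0+1>=2)=0 G4=(1+1>=2)=1 -> 01101
Step 4: G0=(0+1>=2)=0 G1=(1+1>=1)=1 G2=G2|G1=1|1=1 G3=(0+1>=2)=0 G4=(1+1>=2)=1 -> 01101
Step 5: G0=(0+1>=2)=0 G1=(1+1>=1)=1 G2=G2|G1=1|1=1 G3=(0+1>=2)=0 G4=(1+1>=2)=1 -> 01101

01101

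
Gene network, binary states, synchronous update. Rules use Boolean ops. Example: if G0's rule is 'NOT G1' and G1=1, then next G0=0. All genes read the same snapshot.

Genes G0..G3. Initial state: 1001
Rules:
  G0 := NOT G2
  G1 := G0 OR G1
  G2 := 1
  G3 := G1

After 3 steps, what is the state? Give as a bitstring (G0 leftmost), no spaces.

Step 1: G0=NOT G2=NOT 0=1 G1=G0|G1=1|0=1 G2=1(const) G3=G1=0 -> 1110
Step 2: G0=NOT G2=NOT 1=0 G1=G0|G1=1|1=1 G2=1(const) G3=G1=1 -> 0111
Step 3: G0=NOT G2=NOT 1=0 G1=G0|G1=0|1=1 G2=1(const) G3=G1=1 -> 0111

0111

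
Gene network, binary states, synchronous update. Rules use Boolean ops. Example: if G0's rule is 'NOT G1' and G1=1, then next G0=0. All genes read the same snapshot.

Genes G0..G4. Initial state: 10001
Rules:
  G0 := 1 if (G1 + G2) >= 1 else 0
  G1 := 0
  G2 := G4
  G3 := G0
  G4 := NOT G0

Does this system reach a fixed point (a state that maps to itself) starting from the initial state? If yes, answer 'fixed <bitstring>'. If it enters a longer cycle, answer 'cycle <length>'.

Step 0: 10001
Step 1: G0=(0+0>=1)=0 G1=0(const) G2=G4=1 G3=G0=1 G4=NOT G0=NOT 1=0 -> 00110
Step 2: G0=(0+1>=1)=1 G1=0(const) G2=G4=0 G3=G0=0 G4=NOT G0=NOT 0=1 -> 10001
Cycle of length 2 starting at step 0 -> no fixed point

Answer: cycle 2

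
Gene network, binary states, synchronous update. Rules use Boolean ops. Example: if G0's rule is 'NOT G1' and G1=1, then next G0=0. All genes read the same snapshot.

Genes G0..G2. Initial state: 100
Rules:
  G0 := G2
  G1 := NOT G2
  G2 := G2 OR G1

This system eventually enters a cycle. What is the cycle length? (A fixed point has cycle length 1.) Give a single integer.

Answer: 1

Derivation:
Step 0: 100
Step 1: G0=G2=0 G1=NOT G2=NOT 0=1 G2=G2|G1=0|0=0 -> 010
Step 2: G0=G2=0 G1=NOT G2=NOT 0=1 G2=G2|G1=0|1=1 -> 011
Step 3: G0=G2=1 G1=NOT G2=NOT 1=0 G2=G2|G1=1|1=1 -> 101
Step 4: G0=G2=1 G1=NOT G2=NOT 1=0 G2=G2|G1=1|0=1 -> 101
State from step 4 equals state from step 3 -> cycle length 1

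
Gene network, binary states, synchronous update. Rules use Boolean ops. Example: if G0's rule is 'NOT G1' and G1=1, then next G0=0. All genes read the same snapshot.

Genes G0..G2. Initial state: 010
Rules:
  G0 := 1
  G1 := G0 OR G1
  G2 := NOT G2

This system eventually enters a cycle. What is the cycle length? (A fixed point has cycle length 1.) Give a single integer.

Answer: 2

Derivation:
Step 0: 010
Step 1: G0=1(const) G1=G0|G1=0|1=1 G2=NOT G2=NOT 0=1 -> 111
Step 2: G0=1(const) G1=G0|G1=1|1=1 G2=NOT G2=NOT 1=0 -> 110
Step 3: G0=1(const) G1=G0|G1=1|1=1 G2=NOT G2=NOT 0=1 -> 111
State from step 3 equals state from step 1 -> cycle length 2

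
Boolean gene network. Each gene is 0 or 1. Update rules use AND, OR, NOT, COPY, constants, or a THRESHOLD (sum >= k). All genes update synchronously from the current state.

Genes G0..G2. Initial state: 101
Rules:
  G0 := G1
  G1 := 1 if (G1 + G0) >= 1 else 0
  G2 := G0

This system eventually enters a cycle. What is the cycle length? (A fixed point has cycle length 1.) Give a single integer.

Answer: 1

Derivation:
Step 0: 101
Step 1: G0=G1=0 G1=(0+1>=1)=1 G2=G0=1 -> 011
Step 2: G0=G1=1 G1=(1+0>=1)=1 G2=G0=0 -> 110
Step 3: G0=G1=1 G1=(1+1>=1)=1 G2=G0=1 -> 111
Step 4: G0=G1=1 G1=(1+1>=1)=1 G2=G0=1 -> 111
State from step 4 equals state from step 3 -> cycle length 1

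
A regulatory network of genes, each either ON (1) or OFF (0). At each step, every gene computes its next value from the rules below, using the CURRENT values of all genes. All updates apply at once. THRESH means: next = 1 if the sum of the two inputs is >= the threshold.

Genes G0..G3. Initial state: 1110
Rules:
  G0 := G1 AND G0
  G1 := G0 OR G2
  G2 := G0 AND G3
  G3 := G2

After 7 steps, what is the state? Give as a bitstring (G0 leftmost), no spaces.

Step 1: G0=G1&G0=1&1=1 G1=G0|G2=1|1=1 G2=G0&G3=1&0=0 G3=G2=1 -> 1101
Step 2: G0=G1&G0=1&1=1 G1=G0|G2=1|0=1 G2=G0&G3=1&1=1 G3=G2=0 -> 1110
Step 3: G0=G1&G0=1&1=1 G1=G0|G2=1|1=1 G2=G0&G3=1&0=0 G3=G2=1 -> 1101
Step 4: G0=G1&G0=1&1=1 G1=G0|G2=1|0=1 G2=G0&G3=1&1=1 G3=G2=0 -> 1110
Step 5: G0=G1&G0=1&1=1 G1=G0|G2=1|1=1 G2=G0&G3=1&0=0 G3=G2=1 -> 1101
Step 6: G0=G1&G0=1&1=1 G1=G0|G2=1|0=1 G2=G0&G3=1&1=1 G3=G2=0 -> 1110
Step 7: G0=G1&G0=1&1=1 G1=G0|G2=1|1=1 G2=G0&G3=1&0=0 G3=G2=1 -> 1101

1101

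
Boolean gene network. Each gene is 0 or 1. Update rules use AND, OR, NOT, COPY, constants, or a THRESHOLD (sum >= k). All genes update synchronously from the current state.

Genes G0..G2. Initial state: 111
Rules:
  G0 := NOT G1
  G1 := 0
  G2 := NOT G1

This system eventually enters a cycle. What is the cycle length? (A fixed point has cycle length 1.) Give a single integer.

Step 0: 111
Step 1: G0=NOT G1=NOT 1=0 G1=0(const) G2=NOT G1=NOT 1=0 -> 000
Step 2: G0=NOT G1=NOT 0=1 G1=0(const) G2=NOT G1=NOT 0=1 -> 101
Step 3: G0=NOT G1=NOT 0=1 G1=0(const) G2=NOT G1=NOT 0=1 -> 101
State from step 3 equals state from step 2 -> cycle length 1

Answer: 1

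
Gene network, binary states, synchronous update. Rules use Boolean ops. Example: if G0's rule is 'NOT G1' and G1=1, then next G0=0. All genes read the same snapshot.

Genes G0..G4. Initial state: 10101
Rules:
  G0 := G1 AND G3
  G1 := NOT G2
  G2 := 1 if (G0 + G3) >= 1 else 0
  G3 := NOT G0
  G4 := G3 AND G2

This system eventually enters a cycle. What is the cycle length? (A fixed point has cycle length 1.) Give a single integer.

Answer: 4

Derivation:
Step 0: 10101
Step 1: G0=G1&G3=0&0=0 G1=NOT G2=NOT 1=0 G2=(1+0>=1)=1 G3=NOT G0=NOT 1=0 G4=G3&G2=0&1=0 -> 00100
Step 2: G0=G1&G3=0&0=0 G1=NOT G2=NOT 1=0 G2=(0+0>=1)=0 G3=NOT G0=NOT 0=1 G4=G3&G2=0&1=0 -> 00010
Step 3: G0=G1&G3=0&1=0 G1=NOT G2=NOT 0=1 G2=(0+1>=1)=1 G3=NOT G0=NOT 0=1 G4=G3&G2=1&0=0 -> 01110
Step 4: G0=G1&G3=1&1=1 G1=NOT G2=NOT 1=0 G2=(0+1>=1)=1 G3=NOT G0=NOT 0=1 G4=G3&G2=1&1=1 -> 10111
Step 5: G0=G1&G3=0&1=0 G1=NOT G2=NOT 1=0 G2=(1+1>=1)=1 G3=NOT G0=NOT 1=0 G4=G3&G2=1&1=1 -> 00101
Step 6: G0=G1&G3=0&0=0 G1=NOT G2=NOT 1=0 G2=(0+0>=1)=0 G3=NOT G0=NOT 0=1 G4=G3&G2=0&1=0 -> 00010
State from step 6 equals state from step 2 -> cycle length 4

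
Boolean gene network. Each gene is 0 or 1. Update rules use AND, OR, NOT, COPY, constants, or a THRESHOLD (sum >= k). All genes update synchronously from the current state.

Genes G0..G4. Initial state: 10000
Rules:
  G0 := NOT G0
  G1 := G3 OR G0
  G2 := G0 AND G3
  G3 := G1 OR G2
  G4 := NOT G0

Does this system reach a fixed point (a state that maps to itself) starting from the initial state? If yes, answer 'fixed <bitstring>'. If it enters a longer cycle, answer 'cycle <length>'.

Step 0: 10000
Step 1: G0=NOT G0=NOT 1=0 G1=G3|G0=0|1=1 G2=G0&G3=1&0=0 G3=G1|G2=0|0=0 G4=NOT G0=NOT 1=0 -> 01000
Step 2: G0=NOT G0=NOT 0=1 G1=G3|G0=0|0=0 G2=G0&G3=0&0=0 G3=G1|G2=1|0=1 G4=NOT G0=NOT 0=1 -> 10011
Step 3: G0=NOT G0=NOT 1=0 G1=G3|G0=1|1=1 G2=G0&G3=1&1=1 G3=G1|G2=0|0=0 G4=NOT G0=NOT 1=0 -> 01100
Step 4: G0=NOT G0=NOT 0=1 G1=G3|G0=0|0=0 G2=G0&G3=0&0=0 G3=G1|G2=1|1=1 G4=NOT G0=NOT 0=1 -> 10011
Cycle of length 2 starting at step 2 -> no fixed point

Answer: cycle 2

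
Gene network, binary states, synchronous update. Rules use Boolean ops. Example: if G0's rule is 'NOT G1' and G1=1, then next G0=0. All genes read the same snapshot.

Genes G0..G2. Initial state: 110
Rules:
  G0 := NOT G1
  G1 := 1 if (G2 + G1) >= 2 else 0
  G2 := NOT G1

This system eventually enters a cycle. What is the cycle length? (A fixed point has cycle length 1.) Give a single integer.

Step 0: 110
Step 1: G0=NOT G1=NOT 1=0 G1=(0+1>=2)=0 G2=NOT G1=NOT 1=0 -> 000
Step 2: G0=NOT G1=NOT 0=1 G1=(0+0>=2)=0 G2=NOT G1=NOT 0=1 -> 101
Step 3: G0=NOT G1=NOT 0=1 G1=(1+0>=2)=0 G2=NOT G1=NOT 0=1 -> 101
State from step 3 equals state from step 2 -> cycle length 1

Answer: 1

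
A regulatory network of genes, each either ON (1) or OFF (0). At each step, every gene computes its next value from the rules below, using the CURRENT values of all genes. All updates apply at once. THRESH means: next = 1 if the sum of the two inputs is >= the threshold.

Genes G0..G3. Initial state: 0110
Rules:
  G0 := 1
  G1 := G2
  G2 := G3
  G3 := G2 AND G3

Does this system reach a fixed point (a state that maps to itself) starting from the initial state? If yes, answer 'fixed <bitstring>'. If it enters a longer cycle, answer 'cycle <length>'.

Step 0: 0110
Step 1: G0=1(const) G1=G2=1 G2=G3=0 G3=G2&G3=1&0=0 -> 1100
Step 2: G0=1(const) G1=G2=0 G2=G3=0 G3=G2&G3=0&0=0 -> 1000
Step 3: G0=1(const) G1=G2=0 G2=G3=0 G3=G2&G3=0&0=0 -> 1000
Fixed point reached at step 2: 1000

Answer: fixed 1000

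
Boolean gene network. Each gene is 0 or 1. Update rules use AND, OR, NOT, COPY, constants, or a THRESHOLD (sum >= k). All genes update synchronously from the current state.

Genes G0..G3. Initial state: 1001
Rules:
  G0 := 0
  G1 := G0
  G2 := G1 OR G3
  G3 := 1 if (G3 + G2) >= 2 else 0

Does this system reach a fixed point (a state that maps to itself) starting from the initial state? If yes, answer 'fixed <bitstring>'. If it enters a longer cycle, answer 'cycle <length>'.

Answer: fixed 0000

Derivation:
Step 0: 1001
Step 1: G0=0(const) G1=G0=1 G2=G1|G3=0|1=1 G3=(1+0>=2)=0 -> 0110
Step 2: G0=0(const) G1=G0=0 G2=G1|G3=1|0=1 G3=(0+1>=2)=0 -> 0010
Step 3: G0=0(const) G1=G0=0 G2=G1|G3=0|0=0 G3=(0+1>=2)=0 -> 0000
Step 4: G0=0(const) G1=G0=0 G2=G1|G3=0|0=0 G3=(0+0>=2)=0 -> 0000
Fixed point reached at step 3: 0000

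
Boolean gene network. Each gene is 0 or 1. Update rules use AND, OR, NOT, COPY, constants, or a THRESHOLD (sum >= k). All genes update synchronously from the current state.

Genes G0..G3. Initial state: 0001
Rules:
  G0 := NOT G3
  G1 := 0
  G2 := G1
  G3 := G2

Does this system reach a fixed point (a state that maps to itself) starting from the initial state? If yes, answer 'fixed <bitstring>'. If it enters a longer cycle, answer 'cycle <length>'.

Step 0: 0001
Step 1: G0=NOT G3=NOT 1=0 G1=0(const) G2=G1=0 G3=G2=0 -> 0000
Step 2: G0=NOT G3=NOT 0=1 G1=0(const) G2=G1=0 G3=G2=0 -> 1000
Step 3: G0=NOT G3=NOT 0=1 G1=0(const) G2=G1=0 G3=G2=0 -> 1000
Fixed point reached at step 2: 1000

Answer: fixed 1000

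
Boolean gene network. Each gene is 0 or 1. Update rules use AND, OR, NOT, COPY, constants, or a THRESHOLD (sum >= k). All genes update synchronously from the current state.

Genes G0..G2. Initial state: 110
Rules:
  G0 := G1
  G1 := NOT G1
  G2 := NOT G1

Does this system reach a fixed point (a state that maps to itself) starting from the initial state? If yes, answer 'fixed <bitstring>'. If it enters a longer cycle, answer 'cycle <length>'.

Step 0: 110
Step 1: G0=G1=1 G1=NOT G1=NOT 1=0 G2=NOT G1=NOT 1=0 -> 100
Step 2: G0=G1=0 G1=NOT G1=NOT 0=1 G2=NOT G1=NOT 0=1 -> 011
Step 3: G0=G1=1 G1=NOT G1=NOT 1=0 G2=NOT G1=NOT 1=0 -> 100
Cycle of length 2 starting at step 1 -> no fixed point

Answer: cycle 2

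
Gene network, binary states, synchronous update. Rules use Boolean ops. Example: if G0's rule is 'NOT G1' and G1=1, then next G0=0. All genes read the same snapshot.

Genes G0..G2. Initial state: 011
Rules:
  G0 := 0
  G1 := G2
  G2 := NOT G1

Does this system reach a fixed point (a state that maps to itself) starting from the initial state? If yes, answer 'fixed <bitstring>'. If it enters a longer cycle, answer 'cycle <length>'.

Step 0: 011
Step 1: G0=0(const) G1=G2=1 G2=NOT G1=NOT 1=0 -> 010
Step 2: G0=0(const) G1=G2=0 G2=NOT G1=NOT 1=0 -> 000
Step 3: G0=0(const) G1=G2=0 G2=NOT G1=NOT 0=1 -> 001
Step 4: G0=0(const) G1=G2=1 G2=NOT G1=NOT 0=1 -> 011
Cycle of length 4 starting at step 0 -> no fixed point

Answer: cycle 4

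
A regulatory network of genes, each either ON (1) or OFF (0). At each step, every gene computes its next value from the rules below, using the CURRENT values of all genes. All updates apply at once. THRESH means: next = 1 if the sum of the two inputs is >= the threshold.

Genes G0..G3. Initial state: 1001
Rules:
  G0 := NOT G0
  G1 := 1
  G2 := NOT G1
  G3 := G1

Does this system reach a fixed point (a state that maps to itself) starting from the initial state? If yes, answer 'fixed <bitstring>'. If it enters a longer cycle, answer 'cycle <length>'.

Step 0: 1001
Step 1: G0=NOT G0=NOT 1=0 G1=1(const) G2=NOT G1=NOT 0=1 G3=G1=0 -> 0110
Step 2: G0=NOT G0=NOT 0=1 G1=1(const) G2=NOT G1=NOT 1=0 G3=G1=1 -> 1101
Step 3: G0=NOT G0=NOT 1=0 G1=1(const) G2=NOT G1=NOT 1=0 G3=G1=1 -> 0101
Step 4: G0=NOT G0=NOT 0=1 G1=1(const) G2=NOT G1=NOT 1=0 G3=G1=1 -> 1101
Cycle of length 2 starting at step 2 -> no fixed point

Answer: cycle 2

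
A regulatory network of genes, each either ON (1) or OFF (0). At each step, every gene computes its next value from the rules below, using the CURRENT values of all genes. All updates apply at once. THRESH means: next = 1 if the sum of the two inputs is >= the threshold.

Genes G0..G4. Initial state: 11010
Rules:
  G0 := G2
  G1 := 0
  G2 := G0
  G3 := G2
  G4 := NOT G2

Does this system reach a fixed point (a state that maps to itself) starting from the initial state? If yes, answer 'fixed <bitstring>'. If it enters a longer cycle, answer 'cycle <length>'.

Answer: cycle 2

Derivation:
Step 0: 11010
Step 1: G0=G2=0 G1=0(const) G2=G0=1 G3=G2=0 G4=NOT G2=NOT 0=1 -> 00101
Step 2: G0=G2=1 G1=0(const) G2=G0=0 G3=G2=1 G4=NOT G2=NOT 1=0 -> 10010
Step 3: G0=G2=0 G1=0(const) G2=G0=1 G3=G2=0 G4=NOT G2=NOT 0=1 -> 00101
Cycle of length 2 starting at step 1 -> no fixed point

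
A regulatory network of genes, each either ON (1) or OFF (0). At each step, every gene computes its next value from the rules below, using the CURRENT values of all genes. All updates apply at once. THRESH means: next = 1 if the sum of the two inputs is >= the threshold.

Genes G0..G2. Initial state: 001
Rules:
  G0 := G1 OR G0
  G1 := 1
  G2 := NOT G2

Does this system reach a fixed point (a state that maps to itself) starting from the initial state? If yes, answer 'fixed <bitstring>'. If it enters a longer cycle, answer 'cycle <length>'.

Answer: cycle 2

Derivation:
Step 0: 001
Step 1: G0=G1|G0=0|0=0 G1=1(const) G2=NOT G2=NOT 1=0 -> 010
Step 2: G0=G1|G0=1|0=1 G1=1(const) G2=NOT G2=NOT 0=1 -> 111
Step 3: G0=G1|G0=1|1=1 G1=1(const) G2=NOT G2=NOT 1=0 -> 110
Step 4: G0=G1|G0=1|1=1 G1=1(const) G2=NOT G2=NOT 0=1 -> 111
Cycle of length 2 starting at step 2 -> no fixed point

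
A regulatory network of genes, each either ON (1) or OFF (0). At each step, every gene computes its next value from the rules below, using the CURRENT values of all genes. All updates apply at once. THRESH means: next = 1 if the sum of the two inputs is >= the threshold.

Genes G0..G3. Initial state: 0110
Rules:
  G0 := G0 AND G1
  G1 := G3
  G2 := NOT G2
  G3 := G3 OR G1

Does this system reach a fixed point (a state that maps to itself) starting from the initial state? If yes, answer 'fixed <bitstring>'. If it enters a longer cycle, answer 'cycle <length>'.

Answer: cycle 2

Derivation:
Step 0: 0110
Step 1: G0=G0&G1=0&1=0 G1=G3=0 G2=NOT G2=NOT 1=0 G3=G3|G1=0|1=1 -> 0001
Step 2: G0=G0&G1=0&0=0 G1=G3=1 G2=NOT G2=NOT 0=1 G3=G3|G1=1|0=1 -> 0111
Step 3: G0=G0&G1=0&1=0 G1=G3=1 G2=NOT G2=NOT 1=0 G3=G3|G1=1|1=1 -> 0101
Step 4: G0=G0&G1=0&1=0 G1=G3=1 G2=NOT G2=NOT 0=1 G3=G3|G1=1|1=1 -> 0111
Cycle of length 2 starting at step 2 -> no fixed point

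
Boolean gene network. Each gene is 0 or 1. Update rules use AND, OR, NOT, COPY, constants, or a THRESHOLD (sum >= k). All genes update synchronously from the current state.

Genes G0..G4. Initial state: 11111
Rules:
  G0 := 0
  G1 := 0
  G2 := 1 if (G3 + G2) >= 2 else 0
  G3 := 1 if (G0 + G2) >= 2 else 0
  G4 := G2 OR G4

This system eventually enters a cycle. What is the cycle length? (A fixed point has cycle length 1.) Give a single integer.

Step 0: 11111
Step 1: G0=0(const) G1=0(const) G2=(1+1>=2)=1 G3=(1+1>=2)=1 G4=G2|G4=1|1=1 -> 00111
Step 2: G0=0(const) G1=0(const) G2=(1+1>=2)=1 G3=(0+1>=2)=0 G4=G2|G4=1|1=1 -> 00101
Step 3: G0=0(const) G1=0(const) G2=(0+1>=2)=0 G3=(0+1>=2)=0 G4=G2|G4=1|1=1 -> 00001
Step 4: G0=0(const) G1=0(const) G2=(0+0>=2)=0 G3=(0+0>=2)=0 G4=G2|G4=0|1=1 -> 00001
State from step 4 equals state from step 3 -> cycle length 1

Answer: 1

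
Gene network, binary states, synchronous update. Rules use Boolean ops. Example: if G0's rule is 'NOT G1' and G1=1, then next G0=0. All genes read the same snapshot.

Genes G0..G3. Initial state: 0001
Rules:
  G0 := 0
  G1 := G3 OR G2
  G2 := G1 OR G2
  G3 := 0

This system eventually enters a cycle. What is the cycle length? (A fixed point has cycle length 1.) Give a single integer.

Answer: 1

Derivation:
Step 0: 0001
Step 1: G0=0(const) G1=G3|G2=1|0=1 G2=G1|G2=0|0=0 G3=0(const) -> 0100
Step 2: G0=0(const) G1=G3|G2=0|0=0 G2=G1|G2=1|0=1 G3=0(const) -> 0010
Step 3: G0=0(const) G1=G3|G2=0|1=1 G2=G1|G2=0|1=1 G3=0(const) -> 0110
Step 4: G0=0(const) G1=G3|G2=0|1=1 G2=G1|G2=1|1=1 G3=0(const) -> 0110
State from step 4 equals state from step 3 -> cycle length 1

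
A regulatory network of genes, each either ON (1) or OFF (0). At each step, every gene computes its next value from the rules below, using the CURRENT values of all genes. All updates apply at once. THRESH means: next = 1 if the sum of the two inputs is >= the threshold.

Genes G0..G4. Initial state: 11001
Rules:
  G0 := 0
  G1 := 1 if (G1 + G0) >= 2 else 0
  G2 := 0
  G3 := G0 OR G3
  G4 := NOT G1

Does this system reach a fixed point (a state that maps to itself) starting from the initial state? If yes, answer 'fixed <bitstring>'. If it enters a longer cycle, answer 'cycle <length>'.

Step 0: 11001
Step 1: G0=0(const) G1=(1+1>=2)=1 G2=0(const) G3=G0|G3=1|0=1 G4=NOT G1=NOT 1=0 -> 01010
Step 2: G0=0(const) G1=(1+0>=2)=0 G2=0(const) G3=G0|G3=0|1=1 G4=NOT G1=NOT 1=0 -> 00010
Step 3: G0=0(const) G1=(0+0>=2)=0 G2=0(const) G3=G0|G3=0|1=1 G4=NOT G1=NOT 0=1 -> 00011
Step 4: G0=0(const) G1=(0+0>=2)=0 G2=0(const) G3=G0|G3=0|1=1 G4=NOT G1=NOT 0=1 -> 00011
Fixed point reached at step 3: 00011

Answer: fixed 00011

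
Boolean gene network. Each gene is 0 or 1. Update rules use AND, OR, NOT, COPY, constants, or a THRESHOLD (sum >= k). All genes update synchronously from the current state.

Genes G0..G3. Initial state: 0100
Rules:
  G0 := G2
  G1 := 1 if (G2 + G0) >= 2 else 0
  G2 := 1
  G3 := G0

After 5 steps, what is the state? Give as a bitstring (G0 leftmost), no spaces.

Step 1: G0=G2=0 G1=(0+0>=2)=0 G2=1(const) G3=G0=0 -> 0010
Step 2: G0=G2=1 G1=(1+0>=2)=0 G2=1(const) G3=G0=0 -> 1010
Step 3: G0=G2=1 G1=(1+1>=2)=1 G2=1(const) G3=G0=1 -> 1111
Step 4: G0=G2=1 G1=(1+1>=2)=1 G2=1(const) G3=G0=1 -> 1111
Step 5: G0=G2=1 G1=(1+1>=2)=1 G2=1(const) G3=G0=1 -> 1111

1111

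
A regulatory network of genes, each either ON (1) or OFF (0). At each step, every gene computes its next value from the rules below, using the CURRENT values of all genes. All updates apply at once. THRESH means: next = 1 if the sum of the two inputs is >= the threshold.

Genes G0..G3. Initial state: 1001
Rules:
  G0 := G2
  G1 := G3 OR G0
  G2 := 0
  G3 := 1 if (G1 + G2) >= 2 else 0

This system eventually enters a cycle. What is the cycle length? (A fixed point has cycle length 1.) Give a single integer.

Answer: 1

Derivation:
Step 0: 1001
Step 1: G0=G2=0 G1=G3|G0=1|1=1 G2=0(const) G3=(0+0>=2)=0 -> 0100
Step 2: G0=G2=0 G1=G3|G0=0|0=0 G2=0(const) G3=(1+0>=2)=0 -> 0000
Step 3: G0=G2=0 G1=G3|G0=0|0=0 G2=0(const) G3=(0+0>=2)=0 -> 0000
State from step 3 equals state from step 2 -> cycle length 1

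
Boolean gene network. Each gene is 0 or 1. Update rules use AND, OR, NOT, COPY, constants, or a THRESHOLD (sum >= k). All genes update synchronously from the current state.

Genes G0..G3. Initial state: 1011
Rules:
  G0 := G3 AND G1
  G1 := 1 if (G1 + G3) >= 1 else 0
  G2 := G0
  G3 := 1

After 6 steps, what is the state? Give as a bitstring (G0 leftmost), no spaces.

Step 1: G0=G3&G1=1&0=0 G1=(0+1>=1)=1 G2=G0=1 G3=1(const) -> 0111
Step 2: G0=G3&G1=1&1=1 G1=(1+1>=1)=1 G2=G0=0 G3=1(const) -> 1101
Step 3: G0=G3&G1=1&1=1 G1=(1+1>=1)=1 G2=G0=1 G3=1(const) -> 1111
Step 4: G0=G3&G1=1&1=1 G1=(1+1>=1)=1 G2=G0=1 G3=1(const) -> 1111
Step 5: G0=G3&G1=1&1=1 G1=(1+1>=1)=1 G2=G0=1 G3=1(const) -> 1111
Step 6: G0=G3&G1=1&1=1 G1=(1+1>=1)=1 G2=G0=1 G3=1(const) -> 1111

1111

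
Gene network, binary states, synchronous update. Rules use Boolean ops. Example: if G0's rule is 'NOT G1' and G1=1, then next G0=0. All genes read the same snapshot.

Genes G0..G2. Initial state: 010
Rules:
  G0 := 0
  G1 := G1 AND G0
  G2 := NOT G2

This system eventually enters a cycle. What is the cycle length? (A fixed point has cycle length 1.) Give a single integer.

Step 0: 010
Step 1: G0=0(const) G1=G1&G0=1&0=0 G2=NOT G2=NOT 0=1 -> 001
Step 2: G0=0(const) G1=G1&G0=0&0=0 G2=NOT G2=NOT 1=0 -> 000
Step 3: G0=0(const) G1=G1&G0=0&0=0 G2=NOT G2=NOT 0=1 -> 001
State from step 3 equals state from step 1 -> cycle length 2

Answer: 2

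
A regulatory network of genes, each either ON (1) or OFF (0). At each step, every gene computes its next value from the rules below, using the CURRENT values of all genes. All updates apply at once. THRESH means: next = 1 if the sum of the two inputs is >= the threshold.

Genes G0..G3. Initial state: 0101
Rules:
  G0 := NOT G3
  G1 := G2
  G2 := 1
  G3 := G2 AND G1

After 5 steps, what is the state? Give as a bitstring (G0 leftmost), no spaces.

Step 1: G0=NOT G3=NOT 1=0 G1=G2=0 G2=1(const) G3=G2&G1=0&1=0 -> 0010
Step 2: G0=NOT G3=NOT 0=1 G1=G2=1 G2=1(const) G3=G2&G1=1&0=0 -> 1110
Step 3: G0=NOT G3=NOT 0=1 G1=G2=1 G2=1(const) G3=G2&G1=1&1=1 -> 1111
Step 4: G0=NOT G3=NOT 1=0 G1=G2=1 G2=1(const) G3=G2&G1=1&1=1 -> 0111
Step 5: G0=NOT G3=NOT 1=0 G1=G2=1 G2=1(const) G3=G2&G1=1&1=1 -> 0111

0111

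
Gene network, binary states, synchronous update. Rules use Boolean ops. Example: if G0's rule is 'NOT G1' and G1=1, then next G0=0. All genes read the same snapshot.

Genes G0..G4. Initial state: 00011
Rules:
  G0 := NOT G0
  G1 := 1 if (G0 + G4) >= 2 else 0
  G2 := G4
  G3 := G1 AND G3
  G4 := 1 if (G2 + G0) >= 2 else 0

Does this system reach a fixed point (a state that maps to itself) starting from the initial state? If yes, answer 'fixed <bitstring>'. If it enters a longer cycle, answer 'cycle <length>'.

Step 0: 00011
Step 1: G0=NOT G0=NOT 0=1 G1=(0+1>=2)=0 G2=G4=1 G3=G1&G3=0&1=0 G4=(0+0>=2)=0 -> 10100
Step 2: G0=NOT G0=NOT 1=0 G1=(1+0>=2)=0 G2=G4=0 G3=G1&G3=0&0=0 G4=(1+1>=2)=1 -> 00001
Step 3: G0=NOT G0=NOT 0=1 G1=(0+1>=2)=0 G2=G4=1 G3=G1&G3=0&0=0 G4=(0+0>=2)=0 -> 10100
Cycle of length 2 starting at step 1 -> no fixed point

Answer: cycle 2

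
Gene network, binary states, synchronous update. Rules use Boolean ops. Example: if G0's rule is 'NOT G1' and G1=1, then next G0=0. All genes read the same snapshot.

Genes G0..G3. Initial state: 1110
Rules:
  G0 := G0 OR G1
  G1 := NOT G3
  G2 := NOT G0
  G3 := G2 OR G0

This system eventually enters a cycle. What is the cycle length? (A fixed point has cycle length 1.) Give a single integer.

Step 0: 1110
Step 1: G0=G0|G1=1|1=1 G1=NOT G3=NOT 0=1 G2=NOT G0=NOT 1=0 G3=G2|G0=1|1=1 -> 1101
Step 2: G0=G0|G1=1|1=1 G1=NOT G3=NOT 1=0 G2=NOT G0=NOT 1=0 G3=G2|G0=0|1=1 -> 1001
Step 3: G0=G0|G1=1|0=1 G1=NOT G3=NOT 1=0 G2=NOT G0=NOT 1=0 G3=G2|G0=0|1=1 -> 1001
State from step 3 equals state from step 2 -> cycle length 1

Answer: 1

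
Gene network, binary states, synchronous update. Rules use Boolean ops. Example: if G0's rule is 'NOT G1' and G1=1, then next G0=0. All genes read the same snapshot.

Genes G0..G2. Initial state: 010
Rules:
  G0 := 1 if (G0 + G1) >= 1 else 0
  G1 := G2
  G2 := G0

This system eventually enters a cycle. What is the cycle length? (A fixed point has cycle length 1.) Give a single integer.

Answer: 1

Derivation:
Step 0: 010
Step 1: G0=(0+1>=1)=1 G1=G2=0 G2=G0=0 -> 100
Step 2: G0=(1+0>=1)=1 G1=G2=0 G2=G0=1 -> 101
Step 3: G0=(1+0>=1)=1 G1=G2=1 G2=G0=1 -> 111
Step 4: G0=(1+1>=1)=1 G1=G2=1 G2=G0=1 -> 111
State from step 4 equals state from step 3 -> cycle length 1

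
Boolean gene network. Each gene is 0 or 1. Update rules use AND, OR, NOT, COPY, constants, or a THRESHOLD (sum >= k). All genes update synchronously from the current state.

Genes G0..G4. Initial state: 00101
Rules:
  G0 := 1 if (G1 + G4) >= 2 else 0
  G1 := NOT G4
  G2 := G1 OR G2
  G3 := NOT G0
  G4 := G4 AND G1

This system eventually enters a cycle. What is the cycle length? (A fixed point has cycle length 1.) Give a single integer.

Answer: 1

Derivation:
Step 0: 00101
Step 1: G0=(0+1>=2)=0 G1=NOT G4=NOT 1=0 G2=G1|G2=0|1=1 G3=NOT G0=NOT 0=1 G4=G4&G1=1&0=0 -> 00110
Step 2: G0=(0+0>=2)=0 G1=NOT G4=NOT 0=1 G2=G1|G2=0|1=1 G3=NOT G0=NOT 0=1 G4=G4&G1=0&0=0 -> 01110
Step 3: G0=(1+0>=2)=0 G1=NOT G4=NOT 0=1 G2=G1|G2=1|1=1 G3=NOT G0=NOT 0=1 G4=G4&G1=0&1=0 -> 01110
State from step 3 equals state from step 2 -> cycle length 1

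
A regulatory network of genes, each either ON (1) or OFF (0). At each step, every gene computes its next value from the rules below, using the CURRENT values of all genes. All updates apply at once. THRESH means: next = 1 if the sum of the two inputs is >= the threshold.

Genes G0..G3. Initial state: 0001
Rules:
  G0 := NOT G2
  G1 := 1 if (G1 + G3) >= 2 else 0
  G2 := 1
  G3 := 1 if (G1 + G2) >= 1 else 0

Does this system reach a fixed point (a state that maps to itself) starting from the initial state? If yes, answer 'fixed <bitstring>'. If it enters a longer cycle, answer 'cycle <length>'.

Step 0: 0001
Step 1: G0=NOT G2=NOT 0=1 G1=(0+1>=2)=0 G2=1(const) G3=(0+0>=1)=0 -> 1010
Step 2: G0=NOT G2=NOT 1=0 G1=(0+0>=2)=0 G2=1(const) G3=(0+1>=1)=1 -> 0011
Step 3: G0=NOT G2=NOT 1=0 G1=(0+1>=2)=0 G2=1(const) G3=(0+1>=1)=1 -> 0011
Fixed point reached at step 2: 0011

Answer: fixed 0011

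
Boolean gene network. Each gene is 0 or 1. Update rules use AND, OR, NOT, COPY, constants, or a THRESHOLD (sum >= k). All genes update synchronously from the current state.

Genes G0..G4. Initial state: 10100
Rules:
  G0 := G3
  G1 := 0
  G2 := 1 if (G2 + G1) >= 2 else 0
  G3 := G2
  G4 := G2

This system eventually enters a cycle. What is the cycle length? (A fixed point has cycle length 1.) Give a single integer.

Step 0: 10100
Step 1: G0=G3=0 G1=0(const) G2=(1+0>=2)=0 G3=G2=1 G4=G2=1 -> 00011
Step 2: G0=G3=1 G1=0(const) G2=(0+0>=2)=0 G3=G2=0 G4=G2=0 -> 10000
Step 3: G0=G3=0 G1=0(const) G2=(0+0>=2)=0 G3=G2=0 G4=G2=0 -> 00000
Step 4: G0=G3=0 G1=0(const) G2=(0+0>=2)=0 G3=G2=0 G4=G2=0 -> 00000
State from step 4 equals state from step 3 -> cycle length 1

Answer: 1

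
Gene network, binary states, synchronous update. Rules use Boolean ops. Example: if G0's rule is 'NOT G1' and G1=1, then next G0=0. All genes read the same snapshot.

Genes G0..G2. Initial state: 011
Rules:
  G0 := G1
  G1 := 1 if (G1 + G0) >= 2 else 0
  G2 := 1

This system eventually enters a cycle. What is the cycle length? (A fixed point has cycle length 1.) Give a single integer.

Step 0: 011
Step 1: G0=G1=1 G1=(1+0>=2)=0 G2=1(const) -> 101
Step 2: G0=G1=0 G1=(0+1>=2)=0 G2=1(const) -> 001
Step 3: G0=G1=0 G1=(0+0>=2)=0 G2=1(const) -> 001
State from step 3 equals state from step 2 -> cycle length 1

Answer: 1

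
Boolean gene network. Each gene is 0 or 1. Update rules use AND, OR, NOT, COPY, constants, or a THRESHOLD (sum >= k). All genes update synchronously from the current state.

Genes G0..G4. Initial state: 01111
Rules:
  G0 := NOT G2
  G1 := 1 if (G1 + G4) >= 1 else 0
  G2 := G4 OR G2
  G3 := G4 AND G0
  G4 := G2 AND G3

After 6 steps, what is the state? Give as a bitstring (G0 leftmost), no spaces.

Step 1: G0=NOT G2=NOT 1=0 G1=(1+1>=1)=1 G2=G4|G2=1|1=1 G3=G4&G0=1&0=0 G4=G2&G3=1&1=1 -> 01101
Step 2: G0=NOT G2=NOT 1=0 G1=(1+1>=1)=1 G2=G4|G2=1|1=1 G3=G4&G0=1&0=0 G4=G2&G3=1&0=0 -> 01100
Step 3: G0=NOT G2=NOT 1=0 G1=(1+0>=1)=1 G2=G4|G2=0|1=1 G3=G4&G0=0&0=0 G4=G2&G3=1&0=0 -> 01100
Step 4: G0=NOT G2=NOT 1=0 G1=(1+0>=1)=1 G2=G4|G2=0|1=1 G3=G4&G0=0&0=0 G4=G2&G3=1&0=0 -> 01100
Step 5: G0=NOT G2=NOT 1=0 G1=(1+0>=1)=1 G2=G4|G2=0|1=1 G3=G4&G0=0&0=0 G4=G2&G3=1&0=0 -> 01100
Step 6: G0=NOT G2=NOT 1=0 G1=(1+0>=1)=1 G2=G4|G2=0|1=1 G3=G4&G0=0&0=0 G4=G2&G3=1&0=0 -> 01100

01100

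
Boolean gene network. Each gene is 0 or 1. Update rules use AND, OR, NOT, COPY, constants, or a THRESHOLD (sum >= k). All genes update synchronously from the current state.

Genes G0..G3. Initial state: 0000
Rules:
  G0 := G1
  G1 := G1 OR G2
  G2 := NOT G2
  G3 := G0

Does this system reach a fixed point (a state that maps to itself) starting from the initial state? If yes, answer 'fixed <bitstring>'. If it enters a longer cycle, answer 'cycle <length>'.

Step 0: 0000
Step 1: G0=G1=0 G1=G1|G2=0|0=0 G2=NOT G2=NOT 0=1 G3=G0=0 -> 0010
Step 2: G0=G1=0 G1=G1|G2=0|1=1 G2=NOT G2=NOT 1=0 G3=G0=0 -> 0100
Step 3: G0=G1=1 G1=G1|G2=1|0=1 G2=NOT G2=NOT 0=1 G3=G0=0 -> 1110
Step 4: G0=G1=1 G1=G1|G2=1|1=1 G2=NOT G2=NOT 1=0 G3=G0=1 -> 1101
Step 5: G0=G1=1 G1=G1|G2=1|0=1 G2=NOT G2=NOT 0=1 G3=G0=1 -> 1111
Step 6: G0=G1=1 G1=G1|G2=1|1=1 G2=NOT G2=NOT 1=0 G3=G0=1 -> 1101
Cycle of length 2 starting at step 4 -> no fixed point

Answer: cycle 2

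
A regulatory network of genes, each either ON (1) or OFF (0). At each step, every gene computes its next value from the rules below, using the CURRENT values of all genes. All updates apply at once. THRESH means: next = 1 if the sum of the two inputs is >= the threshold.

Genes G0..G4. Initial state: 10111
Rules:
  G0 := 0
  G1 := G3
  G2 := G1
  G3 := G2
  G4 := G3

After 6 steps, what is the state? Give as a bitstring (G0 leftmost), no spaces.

Step 1: G0=0(const) G1=G3=1 G2=G1=0 G3=G2=1 G4=G3=1 -> 01011
Step 2: G0=0(const) G1=G3=1 G2=G1=1 G3=G2=0 G4=G3=1 -> 01101
Step 3: G0=0(const) G1=G3=0 G2=G1=1 G3=G2=1 G4=G3=0 -> 00110
Step 4: G0=0(const) G1=G3=1 G2=G1=0 G3=G2=1 G4=G3=1 -> 01011
Step 5: G0=0(const) G1=G3=1 G2=G1=1 G3=G2=0 G4=G3=1 -> 01101
Step 6: G0=0(const) G1=G3=0 G2=G1=1 G3=G2=1 G4=G3=0 -> 00110

00110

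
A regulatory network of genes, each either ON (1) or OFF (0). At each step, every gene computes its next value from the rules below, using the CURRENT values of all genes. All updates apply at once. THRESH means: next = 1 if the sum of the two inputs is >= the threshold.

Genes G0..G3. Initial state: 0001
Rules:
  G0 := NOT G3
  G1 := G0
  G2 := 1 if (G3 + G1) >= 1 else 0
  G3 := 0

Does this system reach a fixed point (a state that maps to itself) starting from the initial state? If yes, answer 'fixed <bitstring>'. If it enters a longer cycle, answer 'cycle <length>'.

Step 0: 0001
Step 1: G0=NOT G3=NOT 1=0 G1=G0=0 G2=(1+0>=1)=1 G3=0(const) -> 0010
Step 2: G0=NOT G3=NOT 0=1 G1=G0=0 G2=(0+0>=1)=0 G3=0(const) -> 1000
Step 3: G0=NOT G3=NOT 0=1 G1=G0=1 G2=(0+0>=1)=0 G3=0(const) -> 1100
Step 4: G0=NOT G3=NOT 0=1 G1=G0=1 G2=(0+1>=1)=1 G3=0(const) -> 1110
Step 5: G0=NOT G3=NOT 0=1 G1=G0=1 G2=(0+1>=1)=1 G3=0(const) -> 1110
Fixed point reached at step 4: 1110

Answer: fixed 1110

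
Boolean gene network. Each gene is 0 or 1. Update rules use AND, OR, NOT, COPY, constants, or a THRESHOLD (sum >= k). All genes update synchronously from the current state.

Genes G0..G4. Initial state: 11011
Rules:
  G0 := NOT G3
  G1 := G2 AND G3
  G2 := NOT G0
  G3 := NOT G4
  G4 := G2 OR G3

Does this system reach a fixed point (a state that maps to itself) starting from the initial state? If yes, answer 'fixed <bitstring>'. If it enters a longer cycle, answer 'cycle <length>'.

Answer: cycle 3

Derivation:
Step 0: 11011
Step 1: G0=NOT G3=NOT 1=0 G1=G2&G3=0&1=0 G2=NOT G0=NOT 1=0 G3=NOT G4=NOT 1=0 G4=G2|G3=0|1=1 -> 00001
Step 2: G0=NOT G3=NOT 0=1 G1=G2&G3=0&0=0 G2=NOT G0=NOT 0=1 G3=NOT G4=NOT 1=0 G4=G2|G3=0|0=0 -> 10100
Step 3: G0=NOT G3=NOT 0=1 G1=G2&G3=1&0=0 G2=NOT G0=NOT 1=0 G3=NOT G4=NOT 0=1 G4=G2|G3=1|0=1 -> 10011
Step 4: G0=NOT G3=NOT 1=0 G1=G2&G3=0&1=0 G2=NOT G0=NOT 1=0 G3=NOT G4=NOT 1=0 G4=G2|G3=0|1=1 -> 00001
Cycle of length 3 starting at step 1 -> no fixed point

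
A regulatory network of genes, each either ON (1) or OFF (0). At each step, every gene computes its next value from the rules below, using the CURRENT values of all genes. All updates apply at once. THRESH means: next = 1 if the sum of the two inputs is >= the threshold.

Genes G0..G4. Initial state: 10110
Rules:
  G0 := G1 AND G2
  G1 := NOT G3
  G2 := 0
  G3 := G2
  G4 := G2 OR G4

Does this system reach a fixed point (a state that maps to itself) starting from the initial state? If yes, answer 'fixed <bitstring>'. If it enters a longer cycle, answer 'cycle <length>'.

Step 0: 10110
Step 1: G0=G1&G2=0&1=0 G1=NOT G3=NOT 1=0 G2=0(const) G3=G2=1 G4=G2|G4=1|0=1 -> 00011
Step 2: G0=G1&G2=0&0=0 G1=NOT G3=NOT 1=0 G2=0(const) G3=G2=0 G4=G2|G4=0|1=1 -> 00001
Step 3: G0=G1&G2=0&0=0 G1=NOT G3=NOT 0=1 G2=0(const) G3=G2=0 G4=G2|G4=0|1=1 -> 01001
Step 4: G0=G1&G2=1&0=0 G1=NOT G3=NOT 0=1 G2=0(const) G3=G2=0 G4=G2|G4=0|1=1 -> 01001
Fixed point reached at step 3: 01001

Answer: fixed 01001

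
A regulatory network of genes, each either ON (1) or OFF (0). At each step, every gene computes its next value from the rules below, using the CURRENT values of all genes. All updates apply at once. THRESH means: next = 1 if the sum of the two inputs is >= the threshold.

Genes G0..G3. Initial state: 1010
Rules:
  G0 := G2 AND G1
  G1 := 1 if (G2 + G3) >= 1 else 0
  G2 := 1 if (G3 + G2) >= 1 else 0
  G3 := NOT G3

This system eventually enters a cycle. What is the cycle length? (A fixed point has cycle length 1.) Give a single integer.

Step 0: 1010
Step 1: G0=G2&G1=1&0=0 G1=(1+0>=1)=1 G2=(0+1>=1)=1 G3=NOT G3=NOT 0=1 -> 0111
Step 2: G0=G2&G1=1&1=1 G1=(1+1>=1)=1 G2=(1+1>=1)=1 G3=NOT G3=NOT 1=0 -> 1110
Step 3: G0=G2&G1=1&1=1 G1=(1+0>=1)=1 G2=(0+1>=1)=1 G3=NOT G3=NOT 0=1 -> 1111
Step 4: G0=G2&G1=1&1=1 G1=(1+1>=1)=1 G2=(1+1>=1)=1 G3=NOT G3=NOT 1=0 -> 1110
State from step 4 equals state from step 2 -> cycle length 2

Answer: 2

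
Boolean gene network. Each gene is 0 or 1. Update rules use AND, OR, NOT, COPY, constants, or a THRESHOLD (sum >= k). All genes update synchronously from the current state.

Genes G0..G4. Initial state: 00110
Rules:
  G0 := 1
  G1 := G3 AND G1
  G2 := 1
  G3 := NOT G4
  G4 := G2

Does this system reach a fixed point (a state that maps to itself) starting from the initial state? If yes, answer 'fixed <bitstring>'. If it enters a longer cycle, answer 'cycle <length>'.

Step 0: 00110
Step 1: G0=1(const) G1=G3&G1=1&0=0 G2=1(const) G3=NOT G4=NOT 0=1 G4=G2=1 -> 10111
Step 2: G0=1(const) G1=G3&G1=1&0=0 G2=1(const) G3=NOT G4=NOT 1=0 G4=G2=1 -> 10101
Step 3: G0=1(const) G1=G3&G1=0&0=0 G2=1(const) G3=NOT G4=NOT 1=0 G4=G2=1 -> 10101
Fixed point reached at step 2: 10101

Answer: fixed 10101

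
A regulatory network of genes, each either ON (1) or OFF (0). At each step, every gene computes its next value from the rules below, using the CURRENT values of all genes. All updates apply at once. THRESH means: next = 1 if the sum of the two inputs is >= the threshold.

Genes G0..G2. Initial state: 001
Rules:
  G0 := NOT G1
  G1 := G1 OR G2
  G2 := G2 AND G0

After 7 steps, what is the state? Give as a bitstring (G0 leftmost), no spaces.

Step 1: G0=NOT G1=NOT 0=1 G1=G1|G2=0|1=1 G2=G2&G0=1&0=0 -> 110
Step 2: G0=NOT G1=NOT 1=0 G1=G1|G2=1|0=1 G2=G2&G0=0&1=0 -> 010
Step 3: G0=NOT G1=NOT 1=0 G1=G1|G2=1|0=1 G2=G2&G0=0&0=0 -> 010
Step 4: G0=NOT G1=NOT 1=0 G1=G1|G2=1|0=1 G2=G2&G0=0&0=0 -> 010
Step 5: G0=NOT G1=NOT 1=0 G1=G1|G2=1|0=1 G2=G2&G0=0&0=0 -> 010
Step 6: G0=NOT G1=NOT 1=0 G1=G1|G2=1|0=1 G2=G2&G0=0&0=0 -> 010
Step 7: G0=NOT G1=NOT 1=0 G1=G1|G2=1|0=1 G2=G2&G0=0&0=0 -> 010

010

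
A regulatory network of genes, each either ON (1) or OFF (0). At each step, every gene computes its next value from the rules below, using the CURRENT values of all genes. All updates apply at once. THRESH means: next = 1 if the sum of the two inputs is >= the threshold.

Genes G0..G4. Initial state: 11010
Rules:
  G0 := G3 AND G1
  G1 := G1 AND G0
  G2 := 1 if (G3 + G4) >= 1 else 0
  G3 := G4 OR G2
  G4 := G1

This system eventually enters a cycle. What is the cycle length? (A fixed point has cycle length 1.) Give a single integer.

Step 0: 11010
Step 1: G0=G3&G1=1&1=1 G1=G1&G0=1&1=1 G2=(1+0>=1)=1 G3=G4|G2=0|0=0 G4=G1=1 -> 11101
Step 2: G0=G3&G1=0&1=0 G1=G1&G0=1&1=1 G2=(0+1>=1)=1 G3=G4|G2=1|1=1 G4=G1=1 -> 01111
Step 3: G0=G3&G1=1&1=1 G1=G1&G0=1&0=0 G2=(1+1>=1)=1 G3=G4|G2=1|1=1 G4=G1=1 -> 10111
Step 4: G0=G3&G1=1&0=0 G1=G1&G0=0&1=0 G2=(1+1>=1)=1 G3=G4|G2=1|1=1 G4=G1=0 -> 00110
Step 5: G0=G3&G1=1&0=0 G1=G1&G0=0&0=0 G2=(1+0>=1)=1 G3=G4|G2=0|1=1 G4=G1=0 -> 00110
State from step 5 equals state from step 4 -> cycle length 1

Answer: 1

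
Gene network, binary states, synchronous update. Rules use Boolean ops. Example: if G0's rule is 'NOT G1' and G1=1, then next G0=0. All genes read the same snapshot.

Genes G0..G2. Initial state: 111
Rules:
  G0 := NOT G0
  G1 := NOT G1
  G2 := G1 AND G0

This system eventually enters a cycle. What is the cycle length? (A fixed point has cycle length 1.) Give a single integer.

Answer: 2

Derivation:
Step 0: 111
Step 1: G0=NOT G0=NOT 1=0 G1=NOT G1=NOT 1=0 G2=G1&G0=1&1=1 -> 001
Step 2: G0=NOT G0=NOT 0=1 G1=NOT G1=NOT 0=1 G2=G1&G0=0&0=0 -> 110
Step 3: G0=NOT G0=NOT 1=0 G1=NOT G1=NOT 1=0 G2=G1&G0=1&1=1 -> 001
State from step 3 equals state from step 1 -> cycle length 2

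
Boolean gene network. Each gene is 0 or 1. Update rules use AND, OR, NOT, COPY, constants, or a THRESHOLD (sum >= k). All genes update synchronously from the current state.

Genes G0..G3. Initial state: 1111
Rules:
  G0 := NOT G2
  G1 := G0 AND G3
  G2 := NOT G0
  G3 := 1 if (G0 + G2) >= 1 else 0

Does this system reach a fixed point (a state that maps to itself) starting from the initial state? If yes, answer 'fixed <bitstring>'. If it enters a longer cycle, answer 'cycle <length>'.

Step 0: 1111
Step 1: G0=NOT G2=NOT 1=0 G1=G0&G3=1&1=1 G2=NOT G0=NOT 1=0 G3=(1+1>=1)=1 -> 0101
Step 2: G0=NOT G2=NOT 0=1 G1=G0&G3=0&1=0 G2=NOT G0=NOT 0=1 G3=(0+0>=1)=0 -> 1010
Step 3: G0=NOT G2=NOT 1=0 G1=G0&G3=1&0=0 G2=NOT G0=NOT 1=0 G3=(1+1>=1)=1 -> 0001
Step 4: G0=NOT G2=NOT 0=1 G1=G0&G3=0&1=0 G2=NOT G0=NOT 0=1 G3=(0+0>=1)=0 -> 1010
Cycle of length 2 starting at step 2 -> no fixed point

Answer: cycle 2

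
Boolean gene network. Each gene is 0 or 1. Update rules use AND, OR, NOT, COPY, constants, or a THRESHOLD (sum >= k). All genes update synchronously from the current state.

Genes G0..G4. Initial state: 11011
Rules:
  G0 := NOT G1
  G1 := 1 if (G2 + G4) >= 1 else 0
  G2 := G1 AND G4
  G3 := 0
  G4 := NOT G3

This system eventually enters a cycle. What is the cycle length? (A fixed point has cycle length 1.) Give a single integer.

Step 0: 11011
Step 1: G0=NOT G1=NOT 1=0 G1=(0+1>=1)=1 G2=G1&G4=1&1=1 G3=0(const) G4=NOT G3=NOT 1=0 -> 01100
Step 2: G0=NOT G1=NOT 1=0 G1=(1+0>=1)=1 G2=G1&G4=1&0=0 G3=0(const) G4=NOT G3=NOT 0=1 -> 01001
Step 3: G0=NOT G1=NOT 1=0 G1=(0+1>=1)=1 G2=G1&G4=1&1=1 G3=0(const) G4=NOT G3=NOT 0=1 -> 01101
Step 4: G0=NOT G1=NOT 1=0 G1=(1+1>=1)=1 G2=G1&G4=1&1=1 G3=0(const) G4=NOT G3=NOT 0=1 -> 01101
State from step 4 equals state from step 3 -> cycle length 1

Answer: 1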